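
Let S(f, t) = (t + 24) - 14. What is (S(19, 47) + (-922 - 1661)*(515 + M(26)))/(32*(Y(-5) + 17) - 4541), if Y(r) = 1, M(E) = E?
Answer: 1397346/3965 ≈ 352.42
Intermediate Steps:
S(f, t) = 10 + t (S(f, t) = (24 + t) - 14 = 10 + t)
(S(19, 47) + (-922 - 1661)*(515 + M(26)))/(32*(Y(-5) + 17) - 4541) = ((10 + 47) + (-922 - 1661)*(515 + 26))/(32*(1 + 17) - 4541) = (57 - 2583*541)/(32*18 - 4541) = (57 - 1397403)/(576 - 4541) = -1397346/(-3965) = -1397346*(-1/3965) = 1397346/3965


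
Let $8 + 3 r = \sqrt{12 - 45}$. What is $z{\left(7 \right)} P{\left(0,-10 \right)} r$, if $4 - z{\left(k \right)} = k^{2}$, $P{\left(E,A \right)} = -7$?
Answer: $-840 + 105 i \sqrt{33} \approx -840.0 + 603.18 i$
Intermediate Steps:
$r = - \frac{8}{3} + \frac{i \sqrt{33}}{3}$ ($r = - \frac{8}{3} + \frac{\sqrt{12 - 45}}{3} = - \frac{8}{3} + \frac{\sqrt{-33}}{3} = - \frac{8}{3} + \frac{i \sqrt{33}}{3} \approx -2.6667 + 1.9149 i$)
$z{\left(k \right)} = 4 - k^{2}$
$z{\left(7 \right)} P{\left(0,-10 \right)} r = \left(4 - 7^{2}\right) \left(-7\right) \left(- \frac{8}{3} + \frac{i \sqrt{33}}{3}\right) = \left(4 - 49\right) \left(-7\right) \left(- \frac{8}{3} + \frac{i \sqrt{33}}{3}\right) = \left(-45\right) \left(-7\right) \left(- \frac{8}{3} + \frac{i \sqrt{33}}{3}\right) = 315 \left(- \frac{8}{3} + \frac{i \sqrt{33}}{3}\right) = -840 + 105 i \sqrt{33}$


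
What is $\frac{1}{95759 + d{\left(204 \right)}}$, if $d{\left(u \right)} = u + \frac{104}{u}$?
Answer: $\frac{51}{4894139} \approx 1.0421 \cdot 10^{-5}$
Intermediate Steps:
$\frac{1}{95759 + d{\left(204 \right)}} = \frac{1}{95759 + \left(204 + \frac{104}{204}\right)} = \frac{1}{95759 + \left(204 + 104 \cdot \frac{1}{204}\right)} = \frac{1}{95759 + \left(204 + \frac{26}{51}\right)} = \frac{1}{95759 + \frac{10430}{51}} = \frac{1}{\frac{4894139}{51}} = \frac{51}{4894139}$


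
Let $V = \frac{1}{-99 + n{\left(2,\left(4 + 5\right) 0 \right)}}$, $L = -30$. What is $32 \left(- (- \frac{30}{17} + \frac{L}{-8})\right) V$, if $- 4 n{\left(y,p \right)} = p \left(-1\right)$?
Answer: $\frac{120}{187} \approx 0.64171$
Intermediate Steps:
$n{\left(y,p \right)} = \frac{p}{4}$ ($n{\left(y,p \right)} = - \frac{p \left(-1\right)}{4} = - \frac{\left(-1\right) p}{4} = \frac{p}{4}$)
$V = - \frac{1}{99}$ ($V = \frac{1}{-99 + \frac{\left(4 + 5\right) 0}{4}} = \frac{1}{-99 + \frac{9 \cdot 0}{4}} = \frac{1}{-99 + \frac{1}{4} \cdot 0} = \frac{1}{-99 + 0} = \frac{1}{-99} = - \frac{1}{99} \approx -0.010101$)
$32 \left(- (- \frac{30}{17} + \frac{L}{-8})\right) V = 32 \left(- (- \frac{30}{17} - \frac{30}{-8})\right) \left(- \frac{1}{99}\right) = 32 \left(- (\left(-30\right) \frac{1}{17} - - \frac{15}{4})\right) \left(- \frac{1}{99}\right) = 32 \left(- (- \frac{30}{17} + \frac{15}{4})\right) \left(- \frac{1}{99}\right) = 32 \left(\left(-1\right) \frac{135}{68}\right) \left(- \frac{1}{99}\right) = 32 \left(- \frac{135}{68}\right) \left(- \frac{1}{99}\right) = \left(- \frac{1080}{17}\right) \left(- \frac{1}{99}\right) = \frac{120}{187}$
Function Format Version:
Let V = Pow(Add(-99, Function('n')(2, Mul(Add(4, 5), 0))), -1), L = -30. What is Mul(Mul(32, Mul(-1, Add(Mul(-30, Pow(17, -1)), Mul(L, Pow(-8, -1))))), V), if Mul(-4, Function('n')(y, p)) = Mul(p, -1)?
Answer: Rational(120, 187) ≈ 0.64171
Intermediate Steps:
Function('n')(y, p) = Mul(Rational(1, 4), p) (Function('n')(y, p) = Mul(Rational(-1, 4), Mul(p, -1)) = Mul(Rational(-1, 4), Mul(-1, p)) = Mul(Rational(1, 4), p))
V = Rational(-1, 99) (V = Pow(Add(-99, Mul(Rational(1, 4), Mul(Add(4, 5), 0))), -1) = Pow(Add(-99, Mul(Rational(1, 4), Mul(9, 0))), -1) = Pow(Add(-99, Mul(Rational(1, 4), 0)), -1) = Pow(Add(-99, 0), -1) = Pow(-99, -1) = Rational(-1, 99) ≈ -0.010101)
Mul(Mul(32, Mul(-1, Add(Mul(-30, Pow(17, -1)), Mul(L, Pow(-8, -1))))), V) = Mul(Mul(32, Mul(-1, Add(Mul(-30, Pow(17, -1)), Mul(-30, Pow(-8, -1))))), Rational(-1, 99)) = Mul(Mul(32, Mul(-1, Add(Mul(-30, Rational(1, 17)), Mul(-30, Rational(-1, 8))))), Rational(-1, 99)) = Mul(Mul(32, Mul(-1, Add(Rational(-30, 17), Rational(15, 4)))), Rational(-1, 99)) = Mul(Mul(32, Mul(-1, Rational(135, 68))), Rational(-1, 99)) = Mul(Mul(32, Rational(-135, 68)), Rational(-1, 99)) = Mul(Rational(-1080, 17), Rational(-1, 99)) = Rational(120, 187)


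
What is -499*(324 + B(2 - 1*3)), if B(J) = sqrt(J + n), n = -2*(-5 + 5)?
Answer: -161676 - 499*I ≈ -1.6168e+5 - 499.0*I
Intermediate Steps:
n = 0 (n = -2*0 = 0)
B(J) = sqrt(J) (B(J) = sqrt(J + 0) = sqrt(J))
-499*(324 + B(2 - 1*3)) = -499*(324 + sqrt(2 - 1*3)) = -499*(324 + sqrt(2 - 3)) = -499*(324 + sqrt(-1)) = -499*(324 + I) = -161676 - 499*I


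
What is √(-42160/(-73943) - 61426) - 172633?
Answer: -172633 + I*√335847668400194/73943 ≈ -1.7263e+5 + 247.84*I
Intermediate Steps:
√(-42160/(-73943) - 61426) - 172633 = √(-42160*(-1/73943) - 61426) - 172633 = √(42160/73943 - 61426) - 172633 = √(-4541980558/73943) - 172633 = I*√335847668400194/73943 - 172633 = -172633 + I*√335847668400194/73943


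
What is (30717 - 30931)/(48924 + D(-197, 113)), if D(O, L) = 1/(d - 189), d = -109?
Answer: -63772/14579351 ≈ -0.0043741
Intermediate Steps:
D(O, L) = -1/298 (D(O, L) = 1/(-109 - 189) = 1/(-298) = -1/298)
(30717 - 30931)/(48924 + D(-197, 113)) = (30717 - 30931)/(48924 - 1/298) = -214/14579351/298 = -214*298/14579351 = -63772/14579351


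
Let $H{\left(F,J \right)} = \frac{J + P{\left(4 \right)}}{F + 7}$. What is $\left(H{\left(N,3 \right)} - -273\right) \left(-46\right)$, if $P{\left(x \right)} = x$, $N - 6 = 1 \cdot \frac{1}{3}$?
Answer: $- \frac{251643}{20} \approx -12582.0$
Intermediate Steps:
$N = \frac{19}{3}$ ($N = 6 + 1 \cdot \frac{1}{3} = 6 + \frac{1}{3} = \frac{19}{3} \approx 6.3333$)
$H{\left(F,J \right)} = \frac{4 + J}{7 + F}$ ($H{\left(F,J \right)} = \frac{J + 4}{F + 7} = \frac{4 + J}{7 + F}$)
$\left(H{\left(N,3 \right)} - -273\right) \left(-46\right) = \left(\frac{4 + 3}{7 + \frac{19}{3}} - -273\right) \left(-46\right) = \left(\frac{1}{\frac{40}{3}} \cdot 7 + 273\right) \left(-46\right) = \left(\frac{3}{40} \cdot 7 + 273\right) \left(-46\right) = \left(\frac{21}{40} + 273\right) \left(-46\right) = \frac{10941}{40} \left(-46\right) = - \frac{251643}{20}$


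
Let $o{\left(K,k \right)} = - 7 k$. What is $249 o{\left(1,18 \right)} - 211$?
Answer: $-31585$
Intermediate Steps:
$249 o{\left(1,18 \right)} - 211 = 249 \left(\left(-7\right) 18\right) - 211 = 249 \left(-126\right) - 211 = -31374 - 211 = -31585$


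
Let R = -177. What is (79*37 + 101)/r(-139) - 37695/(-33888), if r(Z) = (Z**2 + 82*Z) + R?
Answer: 21914599/14583136 ≈ 1.5027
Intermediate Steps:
r(Z) = -177 + Z**2 + 82*Z (r(Z) = (Z**2 + 82*Z) - 177 = -177 + Z**2 + 82*Z)
(79*37 + 101)/r(-139) - 37695/(-33888) = (79*37 + 101)/(-177 + (-139)**2 + 82*(-139)) - 37695/(-33888) = (2923 + 101)/(-177 + 19321 - 11398) - 37695*(-1/33888) = 3024/7746 + 12565/11296 = 3024*(1/7746) + 12565/11296 = 504/1291 + 12565/11296 = 21914599/14583136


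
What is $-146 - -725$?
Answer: $579$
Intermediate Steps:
$-146 - -725 = -146 + 725 = 579$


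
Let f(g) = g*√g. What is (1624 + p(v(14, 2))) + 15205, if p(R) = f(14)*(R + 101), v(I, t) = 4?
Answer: 16829 + 1470*√14 ≈ 22329.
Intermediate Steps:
f(g) = g^(3/2)
p(R) = 14*√14*(101 + R) (p(R) = 14^(3/2)*(R + 101) = (14*√14)*(101 + R) = 14*√14*(101 + R))
(1624 + p(v(14, 2))) + 15205 = (1624 + 14*√14*(101 + 4)) + 15205 = (1624 + 14*√14*105) + 15205 = (1624 + 1470*√14) + 15205 = 16829 + 1470*√14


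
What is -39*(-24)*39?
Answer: 36504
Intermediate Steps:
-39*(-24)*39 = 936*39 = 36504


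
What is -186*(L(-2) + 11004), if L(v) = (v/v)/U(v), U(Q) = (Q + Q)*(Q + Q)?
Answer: -16374045/8 ≈ -2.0468e+6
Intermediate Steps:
U(Q) = 4*Q**2 (U(Q) = (2*Q)*(2*Q) = 4*Q**2)
L(v) = 1/(4*v**2) (L(v) = (v/v)/((4*v**2)) = 1*(1/(4*v**2)) = 1/(4*v**2))
-186*(L(-2) + 11004) = -186*((1/4)/(-2)**2 + 11004) = -186*((1/4)*(1/4) + 11004) = -186*(1/16 + 11004) = -186*176065/16 = -16374045/8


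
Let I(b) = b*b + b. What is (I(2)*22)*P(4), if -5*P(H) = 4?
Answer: -528/5 ≈ -105.60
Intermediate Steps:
I(b) = b + b² (I(b) = b² + b = b + b²)
P(H) = -⅘ (P(H) = -⅕*4 = -⅘)
(I(2)*22)*P(4) = ((2*(1 + 2))*22)*(-⅘) = ((2*3)*22)*(-⅘) = (6*22)*(-⅘) = 132*(-⅘) = -528/5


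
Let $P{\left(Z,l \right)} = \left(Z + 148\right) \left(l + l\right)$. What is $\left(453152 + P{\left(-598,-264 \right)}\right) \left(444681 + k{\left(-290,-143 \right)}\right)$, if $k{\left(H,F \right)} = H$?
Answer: $306963972032$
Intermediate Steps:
$P{\left(Z,l \right)} = 2 l \left(148 + Z\right)$ ($P{\left(Z,l \right)} = \left(148 + Z\right) 2 l = 2 l \left(148 + Z\right)$)
$\left(453152 + P{\left(-598,-264 \right)}\right) \left(444681 + k{\left(-290,-143 \right)}\right) = \left(453152 + 2 \left(-264\right) \left(148 - 598\right)\right) \left(444681 - 290\right) = \left(453152 + 2 \left(-264\right) \left(-450\right)\right) 444391 = \left(453152 + 237600\right) 444391 = 690752 \cdot 444391 = 306963972032$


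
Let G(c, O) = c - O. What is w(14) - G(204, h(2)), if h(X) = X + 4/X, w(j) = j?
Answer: -186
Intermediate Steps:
w(14) - G(204, h(2)) = 14 - (204 - (2 + 4/2)) = 14 - (204 - (2 + 4*(1/2))) = 14 - (204 - (2 + 2)) = 14 - (204 - 1*4) = 14 - (204 - 4) = 14 - 1*200 = 14 - 200 = -186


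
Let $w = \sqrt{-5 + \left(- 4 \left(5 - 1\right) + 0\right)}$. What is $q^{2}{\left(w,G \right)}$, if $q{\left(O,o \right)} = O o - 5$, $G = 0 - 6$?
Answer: $-731 + 60 i \sqrt{21} \approx -731.0 + 274.95 i$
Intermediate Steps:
$G = -6$ ($G = 0 - 6 = -6$)
$w = i \sqrt{21}$ ($w = \sqrt{-5 + \left(- 4 \left(5 - 1\right) + 0\right)} = \sqrt{-5 + \left(\left(-4\right) 4 + 0\right)} = \sqrt{-5 + \left(-16 + 0\right)} = \sqrt{-5 - 16} = \sqrt{-21} = i \sqrt{21} \approx 4.5826 i$)
$q{\left(O,o \right)} = -5 + O o$
$q^{2}{\left(w,G \right)} = \left(-5 + i \sqrt{21} \left(-6\right)\right)^{2} = \left(-5 - 6 i \sqrt{21}\right)^{2}$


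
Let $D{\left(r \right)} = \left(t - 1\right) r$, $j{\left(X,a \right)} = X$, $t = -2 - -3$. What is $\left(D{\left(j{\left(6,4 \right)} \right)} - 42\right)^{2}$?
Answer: $1764$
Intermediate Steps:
$t = 1$ ($t = -2 + 3 = 1$)
$D{\left(r \right)} = 0$ ($D{\left(r \right)} = \left(1 - 1\right) r = 0 r = 0$)
$\left(D{\left(j{\left(6,4 \right)} \right)} - 42\right)^{2} = \left(0 - 42\right)^{2} = \left(-42\right)^{2} = 1764$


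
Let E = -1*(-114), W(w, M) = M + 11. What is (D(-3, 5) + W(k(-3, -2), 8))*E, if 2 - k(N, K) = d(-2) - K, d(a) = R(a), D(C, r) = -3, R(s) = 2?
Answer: 1824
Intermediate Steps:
d(a) = 2
k(N, K) = K (k(N, K) = 2 - (2 - K) = 2 + (-2 + K) = K)
W(w, M) = 11 + M
E = 114
(D(-3, 5) + W(k(-3, -2), 8))*E = (-3 + (11 + 8))*114 = (-3 + 19)*114 = 16*114 = 1824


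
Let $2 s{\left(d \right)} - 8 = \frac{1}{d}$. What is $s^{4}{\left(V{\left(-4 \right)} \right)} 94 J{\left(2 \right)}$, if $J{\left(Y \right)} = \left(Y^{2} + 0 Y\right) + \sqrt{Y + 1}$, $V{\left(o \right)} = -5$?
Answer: $\frac{108731727}{1250} + \frac{108731727 \sqrt{3}}{5000} \approx 1.2465 \cdot 10^{5}$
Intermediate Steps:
$J{\left(Y \right)} = Y^{2} + \sqrt{1 + Y}$ ($J{\left(Y \right)} = \left(Y^{2} + 0\right) + \sqrt{1 + Y} = Y^{2} + \sqrt{1 + Y}$)
$s{\left(d \right)} = 4 + \frac{1}{2 d}$
$s^{4}{\left(V{\left(-4 \right)} \right)} 94 J{\left(2 \right)} = \left(4 + \frac{1}{2 \left(-5\right)}\right)^{4} \cdot 94 \left(2^{2} + \sqrt{1 + 2}\right) = \left(4 + \frac{1}{2} \left(- \frac{1}{5}\right)\right)^{4} \cdot 94 \left(4 + \sqrt{3}\right) = \left(4 - \frac{1}{10}\right)^{4} \cdot 94 \left(4 + \sqrt{3}\right) = \left(\frac{39}{10}\right)^{4} \cdot 94 \left(4 + \sqrt{3}\right) = \frac{2313441}{10000} \cdot 94 \left(4 + \sqrt{3}\right) = \frac{108731727 \left(4 + \sqrt{3}\right)}{5000} = \frac{108731727}{1250} + \frac{108731727 \sqrt{3}}{5000}$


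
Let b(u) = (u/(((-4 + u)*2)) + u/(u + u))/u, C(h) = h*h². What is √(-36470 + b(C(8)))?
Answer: I*√602341988735/4064 ≈ 190.97*I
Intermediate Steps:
C(h) = h³
b(u) = (½ + u/(-8 + 2*u))/u (b(u) = (u/(-8 + 2*u) + u/((2*u)))/u = (u/(-8 + 2*u) + u*(1/(2*u)))/u = (u/(-8 + 2*u) + ½)/u = (½ + u/(-8 + 2*u))/u)
√(-36470 + b(C(8))) = √(-36470 + (-2 + 8³)/((8³)*(-4 + 8³))) = √(-36470 + (-2 + 512)/(512*(-4 + 512))) = √(-36470 + (1/512)*510/508) = √(-36470 + (1/512)*(1/508)*510) = √(-36470 + 255/130048) = √(-4742850305/130048) = I*√602341988735/4064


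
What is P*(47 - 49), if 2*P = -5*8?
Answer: 40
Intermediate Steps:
P = -20 (P = (-5*8)/2 = (½)*(-40) = -20)
P*(47 - 49) = -20*(47 - 49) = -20*(-2) = 40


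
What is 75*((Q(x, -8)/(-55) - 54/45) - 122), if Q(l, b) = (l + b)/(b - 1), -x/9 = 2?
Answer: -305050/33 ≈ -9243.9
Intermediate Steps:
x = -18 (x = -9*2 = -18)
Q(l, b) = (b + l)/(-1 + b)
75*((Q(x, -8)/(-55) - 54/45) - 122) = 75*((((-8 - 18)/(-1 - 8))/(-55) - 54/45) - 122) = 75*(((-26/(-9))*(-1/55) - 54*1/45) - 122) = 75*((-⅑*(-26)*(-1/55) - 6/5) - 122) = 75*(((26/9)*(-1/55) - 6/5) - 122) = 75*((-26/495 - 6/5) - 122) = 75*(-124/99 - 122) = 75*(-12202/99) = -305050/33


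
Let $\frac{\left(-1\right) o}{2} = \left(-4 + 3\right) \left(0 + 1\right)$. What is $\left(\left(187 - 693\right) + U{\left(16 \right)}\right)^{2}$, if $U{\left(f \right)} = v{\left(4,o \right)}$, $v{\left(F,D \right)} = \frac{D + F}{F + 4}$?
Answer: $\frac{4084441}{16} \approx 2.5528 \cdot 10^{5}$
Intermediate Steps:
$o = 2$ ($o = - 2 \left(-4 + 3\right) \left(0 + 1\right) = - 2 \left(\left(-1\right) 1\right) = \left(-2\right) \left(-1\right) = 2$)
$v{\left(F,D \right)} = \frac{D + F}{4 + F}$
$U{\left(f \right)} = \frac{3}{4}$ ($U{\left(f \right)} = \frac{2 + 4}{4 + 4} = \frac{1}{8} \cdot 6 = \frac{3}{4}$)
$\left(\left(187 - 693\right) + U{\left(16 \right)}\right)^{2} = \left(\left(187 - 693\right) + \frac{3}{4}\right)^{2} = \left(-506 + \frac{3}{4}\right)^{2} = \left(- \frac{2021}{4}\right)^{2} = \frac{4084441}{16}$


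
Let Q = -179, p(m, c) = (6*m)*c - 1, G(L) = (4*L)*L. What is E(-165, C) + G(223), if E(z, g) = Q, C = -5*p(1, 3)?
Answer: 198737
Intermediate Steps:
G(L) = 4*L²
p(m, c) = -1 + 6*c*m (p(m, c) = 6*c*m - 1 = -1 + 6*c*m)
C = -85 (C = -5*(-1 + 6*3*1) = -5*(-1 + 18) = -5*17 = -85)
E(z, g) = -179
E(-165, C) + G(223) = -179 + 4*223² = -179 + 4*49729 = -179 + 198916 = 198737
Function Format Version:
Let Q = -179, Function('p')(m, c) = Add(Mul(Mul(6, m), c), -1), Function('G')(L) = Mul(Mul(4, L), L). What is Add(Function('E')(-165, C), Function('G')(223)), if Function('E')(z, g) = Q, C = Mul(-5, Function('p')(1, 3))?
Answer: 198737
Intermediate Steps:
Function('G')(L) = Mul(4, Pow(L, 2))
Function('p')(m, c) = Add(-1, Mul(6, c, m)) (Function('p')(m, c) = Add(Mul(6, c, m), -1) = Add(-1, Mul(6, c, m)))
C = -85 (C = Mul(-5, Add(-1, Mul(6, 3, 1))) = Mul(-5, Add(-1, 18)) = Mul(-5, 17) = -85)
Function('E')(z, g) = -179
Add(Function('E')(-165, C), Function('G')(223)) = Add(-179, Mul(4, Pow(223, 2))) = Add(-179, Mul(4, 49729)) = Add(-179, 198916) = 198737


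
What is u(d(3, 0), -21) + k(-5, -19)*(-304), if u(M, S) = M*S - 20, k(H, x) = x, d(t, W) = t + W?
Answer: 5693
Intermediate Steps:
d(t, W) = W + t
u(M, S) = -20 + M*S
u(d(3, 0), -21) + k(-5, -19)*(-304) = (-20 + (0 + 3)*(-21)) - 19*(-304) = (-20 + 3*(-21)) + 5776 = (-20 - 63) + 5776 = -83 + 5776 = 5693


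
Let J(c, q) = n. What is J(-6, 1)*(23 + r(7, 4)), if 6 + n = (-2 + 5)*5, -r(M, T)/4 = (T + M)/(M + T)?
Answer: 171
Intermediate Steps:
r(M, T) = -4 (r(M, T) = -4*(T + M)/(M + T) = -4*(M + T)/(M + T) = -4*1 = -4)
n = 9 (n = -6 + (-2 + 5)*5 = -6 + 3*5 = -6 + 15 = 9)
J(c, q) = 9
J(-6, 1)*(23 + r(7, 4)) = 9*(23 - 4) = 9*19 = 171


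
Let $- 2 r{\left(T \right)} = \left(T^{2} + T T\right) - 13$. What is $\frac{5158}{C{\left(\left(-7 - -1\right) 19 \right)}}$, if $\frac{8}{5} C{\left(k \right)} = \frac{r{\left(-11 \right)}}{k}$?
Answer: $\frac{9408192}{1145} \approx 8216.8$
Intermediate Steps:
$r{\left(T \right)} = \frac{13}{2} - T^{2}$ ($r{\left(T \right)} = - \frac{\left(T^{2} + T T\right) - 13}{2} = - \frac{\left(T^{2} + T^{2}\right) - 13}{2} = - \frac{2 T^{2} - 13}{2} = - \frac{-13 + 2 T^{2}}{2} = \frac{13}{2} - T^{2}$)
$C{\left(k \right)} = - \frac{1145}{16 k}$ ($C{\left(k \right)} = \frac{5 \frac{\frac{13}{2} - \left(-11\right)^{2}}{k}}{8} = \frac{5 \frac{\frac{13}{2} - 121}{k}}{8} = \frac{5 \left(- \frac{229}{2 k}\right)}{8} = - \frac{1145}{16 k}$)
$\frac{5158}{C{\left(\left(-7 - -1\right) 19 \right)}} = \frac{5158}{\left(- \frac{1145}{16}\right) \frac{1}{\left(-7 - -1\right) 19}} = \frac{5158}{\left(- \frac{1145}{16}\right) \frac{1}{\left(-7 + 1\right) 19}} = \frac{5158}{\left(- \frac{1145}{16}\right) \frac{1}{\left(-6\right) 19}} = \frac{5158}{\left(- \frac{1145}{16}\right) \frac{1}{-114}} = \frac{5158}{\left(- \frac{1145}{16}\right) \left(- \frac{1}{114}\right)} = \frac{5158}{\frac{1145}{1824}} = 5158 \cdot \frac{1824}{1145} = \frac{9408192}{1145}$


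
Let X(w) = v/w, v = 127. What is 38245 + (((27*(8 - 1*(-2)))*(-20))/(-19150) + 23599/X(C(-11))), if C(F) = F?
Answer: 1760866174/48641 ≈ 36201.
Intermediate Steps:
X(w) = 127/w
38245 + (((27*(8 - 1*(-2)))*(-20))/(-19150) + 23599/X(C(-11))) = 38245 + (((27*(8 - 1*(-2)))*(-20))/(-19150) + 23599/((127/(-11)))) = 38245 + (((27*(8 + 2))*(-20))*(-1/19150) + 23599/((127*(-1/11)))) = 38245 + (((27*10)*(-20))*(-1/19150) + 23599/(-127/11)) = 38245 + ((270*(-20))*(-1/19150) + 23599*(-11/127)) = 38245 + (-5400*(-1/19150) - 259589/127) = 38245 + (108/383 - 259589/127) = 38245 - 99408871/48641 = 1760866174/48641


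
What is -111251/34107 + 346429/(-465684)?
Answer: -7069273843/1764787132 ≈ -4.0057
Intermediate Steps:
-111251/34107 + 346429/(-465684) = -111251*1/34107 + 346429*(-1/465684) = -111251/34107 - 346429/465684 = -7069273843/1764787132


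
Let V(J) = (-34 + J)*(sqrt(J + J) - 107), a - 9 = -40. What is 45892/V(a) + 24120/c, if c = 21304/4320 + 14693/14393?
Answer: 140492003871239876/34614505189485 + 45892*I*sqrt(62)/748215 ≈ 4058.8 + 0.48295*I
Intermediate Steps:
a = -31 (a = 9 - 40 = -31)
c = 46262779/7772220 (c = 21304*(1/4320) + 14693*(1/14393) = 2663/540 + 14693/14393 = 46262779/7772220 ≈ 5.9523)
V(J) = (-107 + sqrt(2)*sqrt(J))*(-34 + J) (V(J) = (-34 + J)*(sqrt(2*J) - 107) = (-34 + J)*(sqrt(2)*sqrt(J) - 107) = (-34 + J)*(-107 + sqrt(2)*sqrt(J)) = (-107 + sqrt(2)*sqrt(J))*(-34 + J))
45892/V(a) + 24120/c = 45892/(3638 - 107*(-31) + sqrt(2)*(-31)**(3/2) - 34*sqrt(2)*sqrt(-31)) + 24120/(46262779/7772220) = 45892/(3638 + 3317 + sqrt(2)*(-31*I*sqrt(31)) - 34*sqrt(2)*I*sqrt(31)) + 24120*(7772220/46262779) = 45892/(3638 + 3317 - 31*I*sqrt(62) - 34*I*sqrt(62)) + 187465946400/46262779 = 45892/(6955 - 65*I*sqrt(62)) + 187465946400/46262779 = 187465946400/46262779 + 45892/(6955 - 65*I*sqrt(62))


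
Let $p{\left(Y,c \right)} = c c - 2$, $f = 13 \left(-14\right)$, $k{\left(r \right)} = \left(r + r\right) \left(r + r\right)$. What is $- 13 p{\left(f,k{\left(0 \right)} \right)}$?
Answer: $26$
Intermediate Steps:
$k{\left(r \right)} = 4 r^{2}$ ($k{\left(r \right)} = 2 r 2 r = 4 r^{2}$)
$f = -182$
$p{\left(Y,c \right)} = -2 + c^{2}$ ($p{\left(Y,c \right)} = c^{2} - 2 = -2 + c^{2}$)
$- 13 p{\left(f,k{\left(0 \right)} \right)} = - 13 \left(-2 + \left(4 \cdot 0^{2}\right)^{2}\right) = - 13 \left(-2 + \left(4 \cdot 0\right)^{2}\right) = - 13 \left(-2 + 0^{2}\right) = - 13 \left(-2 + 0\right) = \left(-13\right) \left(-2\right) = 26$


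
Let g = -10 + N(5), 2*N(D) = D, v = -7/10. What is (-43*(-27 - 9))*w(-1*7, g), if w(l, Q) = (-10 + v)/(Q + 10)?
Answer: -165636/25 ≈ -6625.4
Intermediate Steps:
v = -7/10 (v = -7*⅒ = -7/10 ≈ -0.70000)
N(D) = D/2
g = -15/2 (g = -10 + (½)*5 = -10 + 5/2 = -15/2 ≈ -7.5000)
w(l, Q) = -107/(10*(10 + Q)) (w(l, Q) = (-10 - 7/10)/(Q + 10) = -107/(10*(10 + Q)))
(-43*(-27 - 9))*w(-1*7, g) = (-43*(-27 - 9))*(-107/(100 + 10*(-15/2))) = (-43*(-36))*(-107/(100 - 75)) = 1548*(-107/25) = -165636/25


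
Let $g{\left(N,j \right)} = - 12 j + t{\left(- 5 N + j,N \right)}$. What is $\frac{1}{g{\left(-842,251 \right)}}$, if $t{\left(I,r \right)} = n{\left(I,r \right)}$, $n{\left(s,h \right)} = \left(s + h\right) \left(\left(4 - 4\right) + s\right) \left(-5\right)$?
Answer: $- \frac{1}{80724807} \approx -1.2388 \cdot 10^{-8}$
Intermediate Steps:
$n{\left(s,h \right)} = - 5 s \left(h + s\right)$ ($n{\left(s,h \right)} = \left(h + s\right) \left(\left(4 - 4\right) + s\right) \left(-5\right) = \left(h + s\right) \left(0 + s\right) \left(-5\right) = \left(h + s\right) s \left(-5\right) = s \left(h + s\right) \left(-5\right) = - 5 s \left(h + s\right)$)
$t{\left(I,r \right)} = - 5 I \left(I + r\right)$ ($t{\left(I,r \right)} = - 5 I \left(r + I\right) = - 5 I \left(I + r\right)$)
$g{\left(N,j \right)} = - 12 j - 5 \left(j - 5 N\right) \left(j - 4 N\right)$ ($g{\left(N,j \right)} = - 12 j - 5 \left(- 5 N + j\right) \left(\left(- 5 N + j\right) + N\right) = - 12 j - 5 \left(j - 5 N\right) \left(\left(j - 5 N\right) + N\right) = - 12 j - 5 \left(j - 5 N\right) \left(j - 4 N\right)$)
$\frac{1}{g{\left(-842,251 \right)}} = \frac{1}{\left(-12\right) 251 - 5 \left(\left(-1\right) 251 + 4 \left(-842\right)\right) \left(\left(-1\right) 251 + 5 \left(-842\right)\right)} = \frac{1}{-3012 - 5 \left(-251 - 3368\right) \left(-251 - 4210\right)} = \frac{1}{-3012 - \left(-18095\right) \left(-4461\right)} = \frac{1}{-3012 - 80721795} = \frac{1}{-80724807} = - \frac{1}{80724807}$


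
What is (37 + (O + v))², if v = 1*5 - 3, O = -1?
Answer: 1444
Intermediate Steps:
v = 2 (v = 5 - 3 = 2)
(37 + (O + v))² = (37 + (-1 + 2))² = (37 + 1)² = 38² = 1444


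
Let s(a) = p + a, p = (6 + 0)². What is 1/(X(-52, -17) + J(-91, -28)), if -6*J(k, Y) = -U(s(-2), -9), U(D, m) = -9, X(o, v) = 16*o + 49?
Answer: -2/1569 ≈ -0.0012747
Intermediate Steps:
p = 36 (p = 6² = 36)
X(o, v) = 49 + 16*o
s(a) = 36 + a
J(k, Y) = -3/2 (J(k, Y) = -(-1)*(-9)/6 = -⅙*9 = -3/2)
1/(X(-52, -17) + J(-91, -28)) = 1/((49 + 16*(-52)) - 3/2) = 1/((49 - 832) - 3/2) = 1/(-783 - 3/2) = 1/(-1569/2) = -2/1569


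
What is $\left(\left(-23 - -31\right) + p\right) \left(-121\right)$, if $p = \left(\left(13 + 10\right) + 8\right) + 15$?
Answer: $-6534$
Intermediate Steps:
$p = 46$ ($p = \left(23 + 8\right) + 15 = 31 + 15 = 46$)
$\left(\left(-23 - -31\right) + p\right) \left(-121\right) = \left(\left(-23 - -31\right) + 46\right) \left(-121\right) = \left(\left(-23 + 31\right) + 46\right) \left(-121\right) = \left(8 + 46\right) \left(-121\right) = 54 \left(-121\right) = -6534$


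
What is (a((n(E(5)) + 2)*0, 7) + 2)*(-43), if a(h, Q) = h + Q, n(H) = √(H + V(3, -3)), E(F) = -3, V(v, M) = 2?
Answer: -387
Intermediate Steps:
n(H) = √(2 + H) (n(H) = √(H + 2) = √(2 + H))
a(h, Q) = Q + h
(a((n(E(5)) + 2)*0, 7) + 2)*(-43) = ((7 + (√(2 - 3) + 2)*0) + 2)*(-43) = ((7 + (√(-1) + 2)*0) + 2)*(-43) = ((7 + (I + 2)*0) + 2)*(-43) = ((7 + (2 + I)*0) + 2)*(-43) = ((7 + 0) + 2)*(-43) = (7 + 2)*(-43) = 9*(-43) = -387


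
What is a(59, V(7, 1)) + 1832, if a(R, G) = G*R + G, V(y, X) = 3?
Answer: 2012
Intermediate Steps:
a(R, G) = G + G*R
a(59, V(7, 1)) + 1832 = 3*(1 + 59) + 1832 = 3*60 + 1832 = 180 + 1832 = 2012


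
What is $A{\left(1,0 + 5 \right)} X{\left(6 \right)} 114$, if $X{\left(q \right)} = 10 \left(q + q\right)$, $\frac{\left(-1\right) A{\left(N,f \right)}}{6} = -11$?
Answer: $902880$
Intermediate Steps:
$A{\left(N,f \right)} = 66$ ($A{\left(N,f \right)} = \left(-6\right) \left(-11\right) = 66$)
$X{\left(q \right)} = 20 q$ ($X{\left(q \right)} = 10 \cdot 2 q = 20 q$)
$A{\left(1,0 + 5 \right)} X{\left(6 \right)} 114 = 66 \cdot 20 \cdot 6 \cdot 114 = 66 \cdot 120 \cdot 114 = 7920 \cdot 114 = 902880$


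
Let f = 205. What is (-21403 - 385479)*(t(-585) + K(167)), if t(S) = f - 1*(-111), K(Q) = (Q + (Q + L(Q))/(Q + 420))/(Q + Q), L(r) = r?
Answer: -75593182693/587 ≈ -1.2878e+8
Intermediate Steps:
K(Q) = (Q + 2*Q/(420 + Q))/(2*Q) (K(Q) = (Q + (Q + Q)/(Q + 420))/(Q + Q) = (Q + (2*Q)/(420 + Q))/((2*Q)) = (Q + 2*Q/(420 + Q))*(1/(2*Q)) = (Q + 2*Q/(420 + Q))/(2*Q))
t(S) = 316 (t(S) = 205 - 1*(-111) = 205 + 111 = 316)
(-21403 - 385479)*(t(-585) + K(167)) = (-21403 - 385479)*(316 + (422 + 167)/(2*(420 + 167))) = -406882*(316 + (1/2)*589/587) = -406882*(316 + (1/2)*(1/587)*589) = -406882*(316 + 589/1174) = -406882*371573/1174 = -75593182693/587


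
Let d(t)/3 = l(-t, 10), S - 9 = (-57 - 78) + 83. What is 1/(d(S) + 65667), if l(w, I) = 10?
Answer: 1/65697 ≈ 1.5221e-5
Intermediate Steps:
S = -43 (S = 9 + ((-57 - 78) + 83) = 9 + (-135 + 83) = 9 - 52 = -43)
d(t) = 30 (d(t) = 3*10 = 30)
1/(d(S) + 65667) = 1/(30 + 65667) = 1/65697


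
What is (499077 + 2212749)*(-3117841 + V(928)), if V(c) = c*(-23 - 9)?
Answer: -8535572672562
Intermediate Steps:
V(c) = -32*c (V(c) = c*(-32) = -32*c)
(499077 + 2212749)*(-3117841 + V(928)) = (499077 + 2212749)*(-3117841 - 32*928) = 2711826*(-3117841 - 29696) = 2711826*(-3147537) = -8535572672562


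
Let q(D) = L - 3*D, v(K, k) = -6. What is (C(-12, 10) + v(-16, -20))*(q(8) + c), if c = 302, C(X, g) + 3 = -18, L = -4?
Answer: -7398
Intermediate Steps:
C(X, g) = -21 (C(X, g) = -3 - 18 = -21)
q(D) = -4 - 3*D
(C(-12, 10) + v(-16, -20))*(q(8) + c) = (-21 - 6)*((-4 - 3*8) + 302) = -27*((-4 - 24) + 302) = -27*(-28 + 302) = -27*274 = -7398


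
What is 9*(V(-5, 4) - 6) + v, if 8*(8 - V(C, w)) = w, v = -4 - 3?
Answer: 13/2 ≈ 6.5000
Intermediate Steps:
v = -7
V(C, w) = 8 - w/8
9*(V(-5, 4) - 6) + v = 9*((8 - ⅛*4) - 6) - 7 = 9*((8 - ½) - 6) - 7 = 9*(15/2 - 6) - 7 = 9*(3/2) - 7 = 27/2 - 7 = 13/2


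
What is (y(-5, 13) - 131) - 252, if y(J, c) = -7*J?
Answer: -348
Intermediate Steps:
(y(-5, 13) - 131) - 252 = (-7*(-5) - 131) - 252 = (35 - 131) - 252 = -96 - 252 = -348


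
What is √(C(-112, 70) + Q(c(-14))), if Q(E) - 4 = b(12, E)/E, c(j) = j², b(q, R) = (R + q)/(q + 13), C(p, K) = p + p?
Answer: 2*I*√67362/35 ≈ 14.831*I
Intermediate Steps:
C(p, K) = 2*p
b(q, R) = (R + q)/(13 + q)
Q(E) = 4 + (12/25 + E/25)/E (Q(E) = 4 + ((E + 12)/(13 + 12))/E = 4 + ((12 + E)/25)/E = 4 + (12/25 + E/25)/E)
√(C(-112, 70) + Q(c(-14))) = √(2*(-112) + (12 + 101*(-14)²)/(25*((-14)²))) = √(-224 + (1/25)*(12 + 101*196)/196) = √(-224 + (1/25)*(1/196)*(12 + 19796)) = √(-224 + (1/25)*(1/196)*19808) = √(-224 + 4952/1225) = √(-269448/1225) = 2*I*√67362/35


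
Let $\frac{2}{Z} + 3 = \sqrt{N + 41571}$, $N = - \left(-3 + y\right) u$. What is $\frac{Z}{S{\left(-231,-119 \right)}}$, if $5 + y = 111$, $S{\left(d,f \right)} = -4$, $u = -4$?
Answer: $- \frac{3}{83948} - \frac{\sqrt{41983}}{83948} \approx -0.0024765$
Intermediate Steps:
$y = 106$ ($y = -5 + 111 = 106$)
$N = 412$ ($N = - \left(-3 + 106\right) \left(-4\right) = - 103 \left(-4\right) = \left(-1\right) \left(-412\right) = 412$)
$Z = \frac{2}{-3 + \sqrt{41983}}$ ($Z = \frac{2}{-3 + \sqrt{412 + 41571}} = \frac{2}{-3 + \sqrt{41983}} \approx 0.009906$)
$\frac{Z}{S{\left(-231,-119 \right)}} = \frac{\frac{3}{20987} + \frac{\sqrt{41983}}{20987}}{-4} = \left(\frac{3}{20987} + \frac{\sqrt{41983}}{20987}\right) \left(- \frac{1}{4}\right) = - \frac{3}{83948} - \frac{\sqrt{41983}}{83948}$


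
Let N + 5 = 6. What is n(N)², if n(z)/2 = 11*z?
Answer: 484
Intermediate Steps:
N = 1 (N = -5 + 6 = 1)
n(z) = 22*z (n(z) = 2*(11*z) = 22*z)
n(N)² = (22*1)² = 22² = 484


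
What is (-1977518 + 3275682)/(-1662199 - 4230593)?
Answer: -324541/1473198 ≈ -0.22030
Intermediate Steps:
(-1977518 + 3275682)/(-1662199 - 4230593) = 1298164/(-5892792) = 1298164*(-1/5892792) = -324541/1473198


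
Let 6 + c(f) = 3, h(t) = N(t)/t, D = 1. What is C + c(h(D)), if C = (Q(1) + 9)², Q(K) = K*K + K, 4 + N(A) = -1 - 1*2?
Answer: 118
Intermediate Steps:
N(A) = -7 (N(A) = -4 + (-1 - 1*2) = -4 + (-1 - 2) = -4 - 3 = -7)
h(t) = -7/t
c(f) = -3 (c(f) = -6 + 3 = -3)
Q(K) = K + K² (Q(K) = K² + K = K + K²)
C = 121 (C = (1*(1 + 1) + 9)² = (1*2 + 9)² = (2 + 9)² = 11² = 121)
C + c(h(D)) = 121 - 3 = 118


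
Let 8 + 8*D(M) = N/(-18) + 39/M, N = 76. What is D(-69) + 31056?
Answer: 51426089/1656 ≈ 31054.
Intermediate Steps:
D(M) = -55/36 + 39/(8*M) (D(M) = -1 + (76/(-18) + 39/M)/8 = -1 + (76*(-1/18) + 39/M)/8 = -1 + (-38/9 + 39/M)/8 = -1 + (-19/36 + 39/(8*M)) = -55/36 + 39/(8*M))
D(-69) + 31056 = (1/72)*(351 - 110*(-69))/(-69) + 31056 = (1/72)*(-1/69)*(351 + 7590) + 31056 = (1/72)*(-1/69)*7941 + 31056 = -2647/1656 + 31056 = 51426089/1656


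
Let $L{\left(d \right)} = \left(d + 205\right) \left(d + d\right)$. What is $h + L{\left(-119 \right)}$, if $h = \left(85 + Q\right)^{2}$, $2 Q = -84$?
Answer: $-18619$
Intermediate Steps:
$Q = -42$ ($Q = \frac{1}{2} \left(-84\right) = -42$)
$h = 1849$ ($h = \left(85 - 42\right)^{2} = 43^{2} = 1849$)
$L{\left(d \right)} = 2 d \left(205 + d\right)$ ($L{\left(d \right)} = \left(205 + d\right) 2 d = 2 d \left(205 + d\right)$)
$h + L{\left(-119 \right)} = 1849 + 2 \left(-119\right) \left(205 - 119\right) = 1849 + 2 \left(-119\right) 86 = 1849 - 20468 = -18619$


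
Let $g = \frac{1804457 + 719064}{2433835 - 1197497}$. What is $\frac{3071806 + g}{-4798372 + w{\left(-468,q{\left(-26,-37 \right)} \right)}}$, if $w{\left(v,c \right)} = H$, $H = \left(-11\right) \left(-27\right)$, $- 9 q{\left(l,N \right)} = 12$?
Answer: $- \frac{3797793009949}{5932042449350} \approx -0.64022$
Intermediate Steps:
$q{\left(l,N \right)} = - \frac{4}{3}$ ($q{\left(l,N \right)} = \left(- \frac{1}{9}\right) 12 = - \frac{4}{3}$)
$H = 297$
$w{\left(v,c \right)} = 297$
$g = \frac{2523521}{1236338} \approx 2.0411$
$\frac{3071806 + g}{-4798372 + w{\left(-468,q{\left(-26,-37 \right)} \right)}} = \frac{3071806 + \frac{2523521}{1236338}}{-4798372 + 297} = \frac{3797793009949}{1236338 \left(-4798075\right)} = \frac{3797793009949}{1236338} \left(- \frac{1}{4798075}\right) = - \frac{3797793009949}{5932042449350}$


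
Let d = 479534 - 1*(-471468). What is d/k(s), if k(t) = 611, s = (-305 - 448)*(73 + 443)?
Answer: 73154/47 ≈ 1556.5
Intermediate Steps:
s = -388548 (s = -753*516 = -388548)
d = 951002 (d = 479534 + 471468 = 951002)
d/k(s) = 951002/611 = 951002*(1/611) = 73154/47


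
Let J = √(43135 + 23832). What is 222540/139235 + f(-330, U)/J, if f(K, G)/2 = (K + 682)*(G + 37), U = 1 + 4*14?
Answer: 44508/27847 + 66176*√66967/66967 ≈ 257.32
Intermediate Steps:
U = 57 (U = 1 + 56 = 57)
f(K, G) = 2*(37 + G)*(682 + K) (f(K, G) = 2*((K + 682)*(G + 37)) = 2*((682 + K)*(37 + G)) = 2*((37 + G)*(682 + K)) = 2*(37 + G)*(682 + K))
J = √66967 ≈ 258.78
222540/139235 + f(-330, U)/J = 222540/139235 + (50468 + 74*(-330) + 1364*57 + 2*57*(-330))/(√66967) = 222540*(1/139235) + (50468 - 24420 + 77748 - 37620)*(√66967/66967) = 44508/27847 + 66176*(√66967/66967) = 44508/27847 + 66176*√66967/66967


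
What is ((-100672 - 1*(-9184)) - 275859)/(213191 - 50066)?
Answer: -122449/54375 ≈ -2.2519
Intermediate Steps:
((-100672 - 1*(-9184)) - 275859)/(213191 - 50066) = ((-100672 + 9184) - 275859)/163125 = (-91488 - 275859)*(1/163125) = -367347*1/163125 = -122449/54375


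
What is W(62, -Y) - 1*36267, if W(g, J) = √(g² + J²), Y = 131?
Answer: -36267 + √21005 ≈ -36122.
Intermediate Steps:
W(g, J) = √(J² + g²)
W(62, -Y) - 1*36267 = √((-1*131)² + 62²) - 1*36267 = √((-131)² + 3844) - 36267 = √(17161 + 3844) - 36267 = √21005 - 36267 = -36267 + √21005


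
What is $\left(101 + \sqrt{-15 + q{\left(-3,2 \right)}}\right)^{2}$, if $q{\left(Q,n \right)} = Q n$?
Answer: $\left(101 + i \sqrt{21}\right)^{2} \approx 10180.0 + 925.68 i$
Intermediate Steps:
$\left(101 + \sqrt{-15 + q{\left(-3,2 \right)}}\right)^{2} = \left(101 + \sqrt{-15 - 6}\right)^{2} = \left(101 + \sqrt{-21}\right)^{2} = \left(101 + i \sqrt{21}\right)^{2}$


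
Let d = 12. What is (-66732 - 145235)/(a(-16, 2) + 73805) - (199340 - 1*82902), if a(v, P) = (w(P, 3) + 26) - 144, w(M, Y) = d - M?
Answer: -8581343253/73697 ≈ -1.1644e+5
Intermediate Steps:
w(M, Y) = 12 - M
a(v, P) = -106 - P (a(v, P) = ((12 - P) + 26) - 144 = (38 - P) - 144 = -106 - P)
(-66732 - 145235)/(a(-16, 2) + 73805) - (199340 - 1*82902) = (-66732 - 145235)/((-106 - 1*2) + 73805) - (199340 - 1*82902) = -211967/((-106 - 2) + 73805) - (199340 - 82902) = -211967/(-108 + 73805) - 1*116438 = -211967/73697 - 116438 = -8581343253/73697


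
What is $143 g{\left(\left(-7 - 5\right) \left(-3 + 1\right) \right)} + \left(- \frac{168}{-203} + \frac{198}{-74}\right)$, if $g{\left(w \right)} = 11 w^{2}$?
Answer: $\frac{972187521}{1073} \approx 9.0605 \cdot 10^{5}$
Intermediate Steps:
$143 g{\left(\left(-7 - 5\right) \left(-3 + 1\right) \right)} + \left(- \frac{168}{-203} + \frac{198}{-74}\right) = 143 \cdot 11 \left(\left(-7 - 5\right) \left(-3 + 1\right)\right)^{2} + \left(- \frac{168}{-203} + \frac{198}{-74}\right) = 143 \cdot 11 \left(\left(-12\right) \left(-2\right)\right)^{2} + \left(\left(-168\right) \left(- \frac{1}{203}\right) + 198 \left(- \frac{1}{74}\right)\right) = 143 \cdot 11 \cdot 24^{2} + \left(\frac{24}{29} - \frac{99}{37}\right) = 143 \cdot 11 \cdot 576 - \frac{1983}{1073} = 143 \cdot 6336 - \frac{1983}{1073} = 906048 - \frac{1983}{1073} = \frac{972187521}{1073}$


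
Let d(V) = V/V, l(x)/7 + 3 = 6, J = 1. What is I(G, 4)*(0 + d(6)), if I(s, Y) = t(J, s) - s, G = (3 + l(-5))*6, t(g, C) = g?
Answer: -143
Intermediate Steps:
l(x) = 21 (l(x) = -21 + 7*6 = -21 + 42 = 21)
d(V) = 1
G = 144 (G = (3 + 21)*6 = 24*6 = 144)
I(s, Y) = 1 - s
I(G, 4)*(0 + d(6)) = (1 - 1*144)*(0 + 1) = (1 - 144)*1 = -143*1 = -143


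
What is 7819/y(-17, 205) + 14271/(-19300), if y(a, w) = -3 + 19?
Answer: 37669591/77200 ≈ 487.95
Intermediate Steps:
y(a, w) = 16
7819/y(-17, 205) + 14271/(-19300) = 7819/16 + 14271/(-19300) = 7819*(1/16) + 14271*(-1/19300) = 7819/16 - 14271/19300 = 37669591/77200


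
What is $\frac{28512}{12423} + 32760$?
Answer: $\frac{135668664}{4141} \approx 32762.0$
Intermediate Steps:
$\frac{28512}{12423} + 32760 = 28512 \cdot \frac{1}{12423} + 32760 = \frac{9504}{4141} + 32760 = \frac{135668664}{4141}$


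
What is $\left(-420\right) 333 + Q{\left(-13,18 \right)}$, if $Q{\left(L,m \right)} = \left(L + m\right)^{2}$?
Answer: $-139835$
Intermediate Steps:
$\left(-420\right) 333 + Q{\left(-13,18 \right)} = \left(-420\right) 333 + \left(-13 + 18\right)^{2} = -139860 + 5^{2} = -139860 + 25 = -139835$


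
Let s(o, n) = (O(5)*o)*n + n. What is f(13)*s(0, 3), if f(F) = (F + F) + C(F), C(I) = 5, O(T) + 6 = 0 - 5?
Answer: 93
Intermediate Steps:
O(T) = -11 (O(T) = -6 + (0 - 5) = -6 - 5 = -11)
s(o, n) = n - 11*n*o (s(o, n) = (-11*o)*n + n = -11*n*o + n = n - 11*n*o)
f(F) = 5 + 2*F (f(F) = (F + F) + 5 = 2*F + 5 = 5 + 2*F)
f(13)*s(0, 3) = (5 + 2*13)*(3*(1 - 11*0)) = (5 + 26)*(3*(1 + 0)) = 31*(3*1) = 31*3 = 93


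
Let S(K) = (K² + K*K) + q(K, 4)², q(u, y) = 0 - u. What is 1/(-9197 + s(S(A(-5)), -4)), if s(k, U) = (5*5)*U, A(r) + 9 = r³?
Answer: -1/9297 ≈ -0.00010756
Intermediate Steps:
A(r) = -9 + r³
q(u, y) = -u
S(K) = 3*K² (S(K) = (K² + K*K) + (-K)² = (K² + K²) + K² = 2*K² + K² = 3*K²)
s(k, U) = 25*U
1/(-9197 + s(S(A(-5)), -4)) = 1/(-9197 + 25*(-4)) = 1/(-9197 - 100) = 1/(-9297) = -1/9297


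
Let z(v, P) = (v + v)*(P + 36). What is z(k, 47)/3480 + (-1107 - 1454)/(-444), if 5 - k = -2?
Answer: 196421/32190 ≈ 6.1019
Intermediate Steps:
k = 7 (k = 5 - 1*(-2) = 5 + 2 = 7)
z(v, P) = 2*v*(36 + P) (z(v, P) = (2*v)*(36 + P) = 2*v*(36 + P))
z(k, 47)/3480 + (-1107 - 1454)/(-444) = (2*7*(36 + 47))/3480 + (-1107 - 1454)/(-444) = (2*7*83)*(1/3480) - 2561*(-1/444) = 1162*(1/3480) + 2561/444 = 581/1740 + 2561/444 = 196421/32190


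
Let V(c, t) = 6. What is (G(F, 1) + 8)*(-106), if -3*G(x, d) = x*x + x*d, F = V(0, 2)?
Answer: 636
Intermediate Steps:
F = 6
G(x, d) = -x²/3 - d*x/3 (G(x, d) = -(x*x + x*d)/3 = -(x² + d*x)/3 = -x²/3 - d*x/3)
(G(F, 1) + 8)*(-106) = (-⅓*6*(1 + 6) + 8)*(-106) = (-⅓*6*7 + 8)*(-106) = (-14 + 8)*(-106) = -6*(-106) = 636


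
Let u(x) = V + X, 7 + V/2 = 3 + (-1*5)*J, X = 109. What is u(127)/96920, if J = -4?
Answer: 141/96920 ≈ 0.0014548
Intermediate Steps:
V = 32 (V = -14 + 2*(3 - 1*5*(-4)) = -14 + 2*(3 - 5*(-4)) = -14 + 2*(3 + 20) = -14 + 2*23 = -14 + 46 = 32)
u(x) = 141 (u(x) = 32 + 109 = 141)
u(127)/96920 = 141/96920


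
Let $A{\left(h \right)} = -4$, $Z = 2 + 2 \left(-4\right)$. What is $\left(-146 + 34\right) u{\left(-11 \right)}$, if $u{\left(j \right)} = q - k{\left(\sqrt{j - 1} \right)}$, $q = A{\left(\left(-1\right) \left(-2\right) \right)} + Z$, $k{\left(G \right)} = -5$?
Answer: $560$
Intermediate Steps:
$Z = -6$ ($Z = 2 - 8 = -6$)
$q = -10$ ($q = -4 - 6 = -10$)
$u{\left(j \right)} = -5$ ($u{\left(j \right)} = -10 - -5 = -10 + 5 = -5$)
$\left(-146 + 34\right) u{\left(-11 \right)} = \left(-146 + 34\right) \left(-5\right) = \left(-112\right) \left(-5\right) = 560$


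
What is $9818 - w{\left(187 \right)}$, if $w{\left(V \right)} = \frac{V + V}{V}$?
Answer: $9816$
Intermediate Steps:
$w{\left(V \right)} = 2$ ($w{\left(V \right)} = \frac{2 V}{V} = 2$)
$9818 - w{\left(187 \right)} = 9818 - 2 = 9816$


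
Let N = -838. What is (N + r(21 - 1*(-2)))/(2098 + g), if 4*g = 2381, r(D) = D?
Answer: -3260/10773 ≈ -0.30261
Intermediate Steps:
g = 2381/4 (g = (¼)*2381 = 2381/4 ≈ 595.25)
(N + r(21 - 1*(-2)))/(2098 + g) = (-838 + (21 - 1*(-2)))/(2098 + 2381/4) = (-838 + (21 + 2))/(10773/4) = (-838 + 23)*(4/10773) = -815*4/10773 = -3260/10773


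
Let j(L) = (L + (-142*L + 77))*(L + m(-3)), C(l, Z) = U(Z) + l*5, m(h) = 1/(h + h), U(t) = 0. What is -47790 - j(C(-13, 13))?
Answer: 1663441/3 ≈ 5.5448e+5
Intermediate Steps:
m(h) = 1/(2*h)
C(l, Z) = 5*l (C(l, Z) = 0 + l*5 = 0 + 5*l = 5*l)
j(L) = (77 - 141*L)*(-⅙ + L) (j(L) = (L + (-142*L + 77))*(L + (½)/(-3)) = (L + (77 - 142*L))*(L + (½)*(-⅓)) = (77 - 141*L)*(L - ⅙) = (77 - 141*L)*(-⅙ + L))
-47790 - j(C(-13, 13)) = -47790 - (-77/6 - 141*(5*(-13))² + 201*(5*(-13))/2) = -47790 - (-77/6 - 141*(-65)² + (201/2)*(-65)) = -47790 - (-77/6 - 141*4225 - 13065/2) = -47790 - (-77/6 - 595725 - 13065/2) = -47790 - 1*(-1806811/3) = -47790 + 1806811/3 = 1663441/3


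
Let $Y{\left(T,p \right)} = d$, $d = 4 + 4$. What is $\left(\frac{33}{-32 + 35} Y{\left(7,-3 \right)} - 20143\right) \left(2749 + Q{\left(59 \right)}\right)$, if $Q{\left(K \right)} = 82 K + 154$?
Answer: $-155245755$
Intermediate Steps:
$Q{\left(K \right)} = 154 + 82 K$
$d = 8$
$Y{\left(T,p \right)} = 8$
$\left(\frac{33}{-32 + 35} Y{\left(7,-3 \right)} - 20143\right) \left(2749 + Q{\left(59 \right)}\right) = \left(\frac{33}{-32 + 35} \cdot 8 - 20143\right) \left(2749 + \left(154 + 82 \cdot 59\right)\right) = \left(\frac{33}{3} \cdot 8 - 20143\right) \left(2749 + \left(154 + 4838\right)\right) = \left(33 \cdot \frac{1}{3} \cdot 8 - 20143\right) \left(2749 + 4992\right) = \left(11 \cdot 8 - 20143\right) 7741 = \left(88 - 20143\right) 7741 = \left(-20055\right) 7741 = -155245755$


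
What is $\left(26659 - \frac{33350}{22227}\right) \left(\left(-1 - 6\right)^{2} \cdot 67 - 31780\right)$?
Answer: $- \frac{5628311792257}{7409} \approx -7.5966 \cdot 10^{8}$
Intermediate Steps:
$\left(26659 - \frac{33350}{22227}\right) \left(\left(-1 - 6\right)^{2} \cdot 67 - 31780\right) = \left(26659 - \frac{33350}{22227}\right) \left(\left(-7\right)^{2} \cdot 67 - 31780\right) = \left(26659 - \frac{33350}{22227}\right) \left(49 \cdot 67 - 31780\right) = \frac{592516243 \left(3283 - 31780\right)}{22227} = \frac{592516243}{22227} \left(-28497\right) = - \frac{5628311792257}{7409}$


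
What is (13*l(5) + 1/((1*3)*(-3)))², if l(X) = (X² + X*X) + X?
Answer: 41396356/81 ≈ 5.1107e+5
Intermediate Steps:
l(X) = X + 2*X² (l(X) = (X² + X²) + X = 2*X² + X = X + 2*X²)
(13*l(5) + 1/((1*3)*(-3)))² = (13*(5*(1 + 2*5)) + 1/((1*3)*(-3)))² = (13*(5*(1 + 10)) + 1/(3*(-3)))² = (13*(5*11) + 1/(-9))² = (13*55 - ⅑)² = (715 - ⅑)² = (6434/9)² = 41396356/81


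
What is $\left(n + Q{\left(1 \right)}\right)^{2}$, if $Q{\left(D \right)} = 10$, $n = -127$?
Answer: $13689$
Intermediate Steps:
$\left(n + Q{\left(1 \right)}\right)^{2} = \left(-127 + 10\right)^{2} = \left(-117\right)^{2} = 13689$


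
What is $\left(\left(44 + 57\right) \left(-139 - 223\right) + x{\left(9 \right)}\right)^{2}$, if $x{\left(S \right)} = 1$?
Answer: $1336706721$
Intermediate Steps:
$\left(\left(44 + 57\right) \left(-139 - 223\right) + x{\left(9 \right)}\right)^{2} = \left(\left(44 + 57\right) \left(-139 - 223\right) + 1\right)^{2} = \left(101 \left(-362\right) + 1\right)^{2} = \left(-36562 + 1\right)^{2} = \left(-36561\right)^{2} = 1336706721$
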